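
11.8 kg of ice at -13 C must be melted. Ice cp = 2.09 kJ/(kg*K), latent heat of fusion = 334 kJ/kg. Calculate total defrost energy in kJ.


Sensible heat = cp * dT = 2.09 * 13 = 27.17 kJ/kg
Total per kg = 27.17 + 334 = 361.17 kJ/kg
Q = m * total = 11.8 * 361.17
Q = 4261.8 kJ

4261.8


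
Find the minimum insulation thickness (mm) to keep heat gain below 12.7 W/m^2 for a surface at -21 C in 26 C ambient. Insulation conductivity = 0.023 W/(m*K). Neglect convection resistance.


dT = 26 - (-21) = 47 K
thickness = k * dT / q_max * 1000
thickness = 0.023 * 47 / 12.7 * 1000
thickness = 85.1 mm

85.1


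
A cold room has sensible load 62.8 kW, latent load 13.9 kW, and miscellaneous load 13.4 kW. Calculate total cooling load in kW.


Q_total = Q_s + Q_l + Q_misc
Q_total = 62.8 + 13.9 + 13.4
Q_total = 90.1 kW

90.1


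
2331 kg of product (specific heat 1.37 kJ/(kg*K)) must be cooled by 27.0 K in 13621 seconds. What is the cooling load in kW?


Q = m * cp * dT / t
Q = 2331 * 1.37 * 27.0 / 13621
Q = 6.33 kW

6.33


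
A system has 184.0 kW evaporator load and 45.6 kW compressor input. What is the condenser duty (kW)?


Q_cond = Q_evap + W
Q_cond = 184.0 + 45.6
Q_cond = 229.6 kW

229.6


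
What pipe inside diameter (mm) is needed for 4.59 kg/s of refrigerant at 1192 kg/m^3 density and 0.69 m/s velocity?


A = m_dot / (rho * v) = 4.59 / (1192 * 0.69) = 0.005580682813 m^2
d = sqrt(4*A/pi) * 1000
d = 84.3 mm

84.3


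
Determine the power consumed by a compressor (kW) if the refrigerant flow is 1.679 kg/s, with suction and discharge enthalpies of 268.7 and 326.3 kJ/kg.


dh = 326.3 - 268.7 = 57.6 kJ/kg
W = m_dot * dh = 1.679 * 57.6 = 96.71 kW

96.71


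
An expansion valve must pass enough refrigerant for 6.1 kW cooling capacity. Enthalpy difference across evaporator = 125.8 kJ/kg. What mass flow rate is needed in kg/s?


m_dot = Q / dh
m_dot = 6.1 / 125.8
m_dot = 0.0485 kg/s

0.0485


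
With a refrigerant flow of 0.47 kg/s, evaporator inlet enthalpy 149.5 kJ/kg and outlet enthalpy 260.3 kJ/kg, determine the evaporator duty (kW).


dh = 260.3 - 149.5 = 110.8 kJ/kg
Q_evap = m_dot * dh = 0.47 * 110.8
Q_evap = 52.08 kW

52.08


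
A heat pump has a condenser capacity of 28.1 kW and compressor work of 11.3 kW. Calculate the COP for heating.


COP_hp = Q_cond / W
COP_hp = 28.1 / 11.3
COP_hp = 2.487

2.487


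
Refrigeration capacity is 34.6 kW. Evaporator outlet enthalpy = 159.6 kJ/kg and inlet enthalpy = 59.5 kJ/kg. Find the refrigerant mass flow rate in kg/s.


dh = 159.6 - 59.5 = 100.1 kJ/kg
m_dot = Q / dh = 34.6 / 100.1 = 0.3457 kg/s

0.3457


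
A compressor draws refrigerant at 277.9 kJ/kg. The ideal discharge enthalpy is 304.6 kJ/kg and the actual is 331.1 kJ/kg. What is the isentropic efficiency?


dh_ideal = 304.6 - 277.9 = 26.7 kJ/kg
dh_actual = 331.1 - 277.9 = 53.2 kJ/kg
eta_s = dh_ideal / dh_actual = 26.7 / 53.2
eta_s = 0.5019

0.5019


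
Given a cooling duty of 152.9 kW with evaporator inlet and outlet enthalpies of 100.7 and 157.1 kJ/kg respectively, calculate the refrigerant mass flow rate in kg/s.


dh = 157.1 - 100.7 = 56.4 kJ/kg
m_dot = Q / dh = 152.9 / 56.4 = 2.711 kg/s

2.711


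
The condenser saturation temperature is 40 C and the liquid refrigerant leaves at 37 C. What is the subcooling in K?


Subcooling = T_cond - T_liquid
Subcooling = 40 - 37
Subcooling = 3 K

3


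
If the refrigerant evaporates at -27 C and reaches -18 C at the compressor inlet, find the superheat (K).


Superheat = T_suction - T_evap
Superheat = -18 - (-27)
Superheat = 9 K

9


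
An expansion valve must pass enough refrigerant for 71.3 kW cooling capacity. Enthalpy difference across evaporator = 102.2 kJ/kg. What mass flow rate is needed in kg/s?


m_dot = Q / dh
m_dot = 71.3 / 102.2
m_dot = 0.6977 kg/s

0.6977


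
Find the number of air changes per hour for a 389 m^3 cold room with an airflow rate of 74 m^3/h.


ACH = flow / volume
ACH = 74 / 389
ACH = 0.19

0.19


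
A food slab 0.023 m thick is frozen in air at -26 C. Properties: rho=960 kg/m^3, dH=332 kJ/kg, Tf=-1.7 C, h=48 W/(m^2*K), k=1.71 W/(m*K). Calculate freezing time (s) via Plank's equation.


dT = -1.7 - (-26) = 24.3 K
term1 = a/(2h) = 0.023/(2*48) = 0.0002395833333
term2 = a^2/(8k) = 0.023^2/(8*1.71) = 0.00003866959064
t = rho*dH*1000/dT * (term1 + term2)
t = 960*332*1000/24.3 * (0.0002395833333 + 0.00003866959064)
t = 3650 s

3650


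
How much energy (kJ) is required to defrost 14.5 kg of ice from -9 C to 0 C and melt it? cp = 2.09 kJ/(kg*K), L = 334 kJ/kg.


Sensible heat = cp * dT = 2.09 * 9 = 18.81 kJ/kg
Total per kg = 18.81 + 334 = 352.81 kJ/kg
Q = m * total = 14.5 * 352.81
Q = 5115.7 kJ

5115.7


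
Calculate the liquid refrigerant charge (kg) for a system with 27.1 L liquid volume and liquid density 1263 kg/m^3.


Charge = V * rho / 1000
Charge = 27.1 * 1263 / 1000
Charge = 34.23 kg

34.23


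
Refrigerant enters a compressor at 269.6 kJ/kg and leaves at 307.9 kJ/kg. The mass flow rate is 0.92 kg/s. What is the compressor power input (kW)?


dh = 307.9 - 269.6 = 38.3 kJ/kg
W = m_dot * dh = 0.92 * 38.3 = 35.24 kW

35.24


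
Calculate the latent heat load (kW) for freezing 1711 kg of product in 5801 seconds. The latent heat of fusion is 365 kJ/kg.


Q_lat = m * h_fg / t
Q_lat = 1711 * 365 / 5801
Q_lat = 107.66 kW

107.66


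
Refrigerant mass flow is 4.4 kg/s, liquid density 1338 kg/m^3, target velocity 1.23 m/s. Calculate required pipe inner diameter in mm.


A = m_dot / (rho * v) = 4.4 / (1338 * 1.23) = 0.002673569337 m^2
d = sqrt(4*A/pi) * 1000
d = 58.3 mm

58.3


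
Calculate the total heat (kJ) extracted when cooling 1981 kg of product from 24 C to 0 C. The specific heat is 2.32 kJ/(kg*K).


dT = 24 - (0) = 24 K
Q = m * cp * dT = 1981 * 2.32 * 24
Q = 110302 kJ

110302


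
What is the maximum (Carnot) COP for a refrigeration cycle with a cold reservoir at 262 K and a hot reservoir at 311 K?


dT = 311 - 262 = 49 K
COP_carnot = T_cold / dT = 262 / 49
COP_carnot = 5.347

5.347


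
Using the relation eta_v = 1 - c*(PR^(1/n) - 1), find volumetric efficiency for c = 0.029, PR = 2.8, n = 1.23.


PR^(1/n) = 2.8^(1/1.23) = 2.30963374
eta_v = 1 - 0.029 * (2.30963374 - 1)
eta_v = 0.962

0.962


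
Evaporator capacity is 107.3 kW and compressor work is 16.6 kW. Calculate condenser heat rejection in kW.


Q_cond = Q_evap + W
Q_cond = 107.3 + 16.6
Q_cond = 123.9 kW

123.9


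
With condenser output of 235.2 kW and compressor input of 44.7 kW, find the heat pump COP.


COP_hp = Q_cond / W
COP_hp = 235.2 / 44.7
COP_hp = 5.262

5.262


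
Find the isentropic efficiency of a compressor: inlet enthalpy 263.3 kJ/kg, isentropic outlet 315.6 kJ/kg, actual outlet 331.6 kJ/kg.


dh_ideal = 315.6 - 263.3 = 52.3 kJ/kg
dh_actual = 331.6 - 263.3 = 68.3 kJ/kg
eta_s = dh_ideal / dh_actual = 52.3 / 68.3
eta_s = 0.7657

0.7657


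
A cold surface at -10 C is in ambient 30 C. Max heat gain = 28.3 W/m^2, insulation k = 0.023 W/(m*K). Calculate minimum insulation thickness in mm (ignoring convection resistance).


dT = 30 - (-10) = 40 K
thickness = k * dT / q_max * 1000
thickness = 0.023 * 40 / 28.3 * 1000
thickness = 32.5 mm

32.5


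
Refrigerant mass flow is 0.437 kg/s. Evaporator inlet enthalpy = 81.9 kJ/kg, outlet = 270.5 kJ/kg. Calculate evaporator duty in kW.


dh = 270.5 - 81.9 = 188.6 kJ/kg
Q_evap = m_dot * dh = 0.437 * 188.6
Q_evap = 82.42 kW

82.42


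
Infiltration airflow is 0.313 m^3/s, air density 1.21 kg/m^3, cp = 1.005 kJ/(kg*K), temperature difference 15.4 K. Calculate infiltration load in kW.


Q = V_dot * rho * cp * dT
Q = 0.313 * 1.21 * 1.005 * 15.4
Q = 5.862 kW

5.862


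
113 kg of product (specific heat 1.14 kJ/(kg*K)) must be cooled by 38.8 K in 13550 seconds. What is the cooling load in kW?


Q = m * cp * dT / t
Q = 113 * 1.14 * 38.8 / 13550
Q = 0.369 kW

0.369


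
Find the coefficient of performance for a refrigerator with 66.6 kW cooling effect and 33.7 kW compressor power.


COP = Q_evap / W
COP = 66.6 / 33.7
COP = 1.976

1.976


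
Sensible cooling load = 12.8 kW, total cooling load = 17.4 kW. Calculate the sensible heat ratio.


SHR = Q_sensible / Q_total
SHR = 12.8 / 17.4
SHR = 0.736

0.736


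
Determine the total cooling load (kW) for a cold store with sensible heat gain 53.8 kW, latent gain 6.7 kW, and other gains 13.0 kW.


Q_total = Q_s + Q_l + Q_misc
Q_total = 53.8 + 6.7 + 13.0
Q_total = 73.5 kW

73.5


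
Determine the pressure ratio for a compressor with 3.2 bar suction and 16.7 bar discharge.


PR = P_high / P_low
PR = 16.7 / 3.2
PR = 5.219

5.219


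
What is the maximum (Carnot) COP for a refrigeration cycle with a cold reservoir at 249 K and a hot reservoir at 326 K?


dT = 326 - 249 = 77 K
COP_carnot = T_cold / dT = 249 / 77
COP_carnot = 3.234

3.234


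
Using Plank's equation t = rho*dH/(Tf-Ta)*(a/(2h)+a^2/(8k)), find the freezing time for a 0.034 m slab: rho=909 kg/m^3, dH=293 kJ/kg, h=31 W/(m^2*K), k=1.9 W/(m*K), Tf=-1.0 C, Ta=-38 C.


dT = -1.0 - (-38) = 37.0 K
term1 = a/(2h) = 0.034/(2*31) = 0.0005483870968
term2 = a^2/(8k) = 0.034^2/(8*1.9) = 0.00007605263158
t = rho*dH*1000/dT * (term1 + term2)
t = 909*293*1000/37.0 * (0.0005483870968 + 0.00007605263158)
t = 4495 s

4495


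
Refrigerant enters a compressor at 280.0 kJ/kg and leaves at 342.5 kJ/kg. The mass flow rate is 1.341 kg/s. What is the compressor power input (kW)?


dh = 342.5 - 280.0 = 62.5 kJ/kg
W = m_dot * dh = 1.341 * 62.5 = 83.81 kW

83.81


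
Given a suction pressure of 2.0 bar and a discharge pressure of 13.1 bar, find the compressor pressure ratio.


PR = P_high / P_low
PR = 13.1 / 2.0
PR = 6.55

6.55


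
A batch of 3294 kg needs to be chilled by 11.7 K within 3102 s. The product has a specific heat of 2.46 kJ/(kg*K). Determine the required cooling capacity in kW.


Q = m * cp * dT / t
Q = 3294 * 2.46 * 11.7 / 3102
Q = 30.563 kW

30.563


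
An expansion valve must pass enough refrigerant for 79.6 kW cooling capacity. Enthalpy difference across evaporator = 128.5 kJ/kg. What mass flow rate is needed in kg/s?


m_dot = Q / dh
m_dot = 79.6 / 128.5
m_dot = 0.6195 kg/s

0.6195


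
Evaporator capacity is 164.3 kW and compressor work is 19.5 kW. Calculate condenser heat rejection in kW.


Q_cond = Q_evap + W
Q_cond = 164.3 + 19.5
Q_cond = 183.8 kW

183.8


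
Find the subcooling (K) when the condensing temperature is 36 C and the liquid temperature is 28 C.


Subcooling = T_cond - T_liquid
Subcooling = 36 - 28
Subcooling = 8 K

8


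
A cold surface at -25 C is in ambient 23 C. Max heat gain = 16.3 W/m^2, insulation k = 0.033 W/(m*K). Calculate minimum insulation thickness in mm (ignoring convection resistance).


dT = 23 - (-25) = 48 K
thickness = k * dT / q_max * 1000
thickness = 0.033 * 48 / 16.3 * 1000
thickness = 97.2 mm

97.2


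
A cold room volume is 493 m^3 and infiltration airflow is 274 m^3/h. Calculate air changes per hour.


ACH = flow / volume
ACH = 274 / 493
ACH = 0.556

0.556


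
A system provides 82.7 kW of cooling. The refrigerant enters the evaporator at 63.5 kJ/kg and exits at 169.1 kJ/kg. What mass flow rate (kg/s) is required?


dh = 169.1 - 63.5 = 105.6 kJ/kg
m_dot = Q / dh = 82.7 / 105.6 = 0.7831 kg/s

0.7831


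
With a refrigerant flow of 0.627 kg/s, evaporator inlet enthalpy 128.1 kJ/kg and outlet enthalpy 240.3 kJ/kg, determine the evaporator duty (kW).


dh = 240.3 - 128.1 = 112.2 kJ/kg
Q_evap = m_dot * dh = 0.627 * 112.2
Q_evap = 70.35 kW

70.35


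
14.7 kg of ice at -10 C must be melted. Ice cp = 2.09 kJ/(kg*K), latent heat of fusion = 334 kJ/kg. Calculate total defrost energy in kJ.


Sensible heat = cp * dT = 2.09 * 10 = 20.9 kJ/kg
Total per kg = 20.9 + 334 = 354.9 kJ/kg
Q = m * total = 14.7 * 354.9
Q = 5217.0 kJ

5217.0


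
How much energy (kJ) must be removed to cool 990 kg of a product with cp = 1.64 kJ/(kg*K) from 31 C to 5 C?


dT = 31 - (5) = 26 K
Q = m * cp * dT = 990 * 1.64 * 26
Q = 42214 kJ

42214


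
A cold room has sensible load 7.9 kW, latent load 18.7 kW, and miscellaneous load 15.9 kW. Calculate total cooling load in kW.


Q_total = Q_s + Q_l + Q_misc
Q_total = 7.9 + 18.7 + 15.9
Q_total = 42.5 kW

42.5


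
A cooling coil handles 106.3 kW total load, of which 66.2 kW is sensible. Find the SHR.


SHR = Q_sensible / Q_total
SHR = 66.2 / 106.3
SHR = 0.623

0.623


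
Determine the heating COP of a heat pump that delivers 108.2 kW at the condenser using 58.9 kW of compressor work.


COP_hp = Q_cond / W
COP_hp = 108.2 / 58.9
COP_hp = 1.837

1.837


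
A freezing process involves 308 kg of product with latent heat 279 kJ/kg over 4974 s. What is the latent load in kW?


Q_lat = m * h_fg / t
Q_lat = 308 * 279 / 4974
Q_lat = 17.28 kW

17.28


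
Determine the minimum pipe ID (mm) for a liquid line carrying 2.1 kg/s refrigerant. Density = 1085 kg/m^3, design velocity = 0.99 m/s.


A = m_dot / (rho * v) = 2.1 / (1085 * 0.99) = 0.001955034213 m^2
d = sqrt(4*A/pi) * 1000
d = 49.9 mm

49.9


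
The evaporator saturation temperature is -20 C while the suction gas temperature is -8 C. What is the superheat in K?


Superheat = T_suction - T_evap
Superheat = -8 - (-20)
Superheat = 12 K

12


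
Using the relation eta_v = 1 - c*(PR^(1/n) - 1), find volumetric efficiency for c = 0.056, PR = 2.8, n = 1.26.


PR^(1/n) = 2.8^(1/1.26) = 2.26405684
eta_v = 1 - 0.056 * (2.26405684 - 1)
eta_v = 0.9292

0.9292


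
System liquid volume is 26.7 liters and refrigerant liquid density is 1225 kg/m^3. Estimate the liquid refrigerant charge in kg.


Charge = V * rho / 1000
Charge = 26.7 * 1225 / 1000
Charge = 32.71 kg

32.71


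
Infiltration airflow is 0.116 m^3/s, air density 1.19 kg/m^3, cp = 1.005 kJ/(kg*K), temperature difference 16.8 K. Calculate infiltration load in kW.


Q = V_dot * rho * cp * dT
Q = 0.116 * 1.19 * 1.005 * 16.8
Q = 2.331 kW

2.331


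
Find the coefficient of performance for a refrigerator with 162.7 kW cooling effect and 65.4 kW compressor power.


COP = Q_evap / W
COP = 162.7 / 65.4
COP = 2.488

2.488


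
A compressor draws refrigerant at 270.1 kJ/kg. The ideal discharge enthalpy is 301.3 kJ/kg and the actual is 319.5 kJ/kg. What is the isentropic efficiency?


dh_ideal = 301.3 - 270.1 = 31.2 kJ/kg
dh_actual = 319.5 - 270.1 = 49.4 kJ/kg
eta_s = dh_ideal / dh_actual = 31.2 / 49.4
eta_s = 0.6316

0.6316


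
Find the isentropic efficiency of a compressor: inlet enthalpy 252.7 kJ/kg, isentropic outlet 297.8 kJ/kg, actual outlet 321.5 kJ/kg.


dh_ideal = 297.8 - 252.7 = 45.1 kJ/kg
dh_actual = 321.5 - 252.7 = 68.8 kJ/kg
eta_s = dh_ideal / dh_actual = 45.1 / 68.8
eta_s = 0.6555

0.6555


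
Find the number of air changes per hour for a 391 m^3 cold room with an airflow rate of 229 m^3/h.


ACH = flow / volume
ACH = 229 / 391
ACH = 0.586

0.586


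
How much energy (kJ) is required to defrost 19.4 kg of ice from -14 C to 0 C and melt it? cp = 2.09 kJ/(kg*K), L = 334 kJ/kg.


Sensible heat = cp * dT = 2.09 * 14 = 29.26 kJ/kg
Total per kg = 29.26 + 334 = 363.26 kJ/kg
Q = m * total = 19.4 * 363.26
Q = 7047.2 kJ

7047.2


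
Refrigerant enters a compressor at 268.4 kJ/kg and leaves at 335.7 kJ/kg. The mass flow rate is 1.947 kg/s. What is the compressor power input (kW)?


dh = 335.7 - 268.4 = 67.3 kJ/kg
W = m_dot * dh = 1.947 * 67.3 = 131.03 kW

131.03


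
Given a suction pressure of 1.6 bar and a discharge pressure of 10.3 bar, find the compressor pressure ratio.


PR = P_high / P_low
PR = 10.3 / 1.6
PR = 6.438

6.438


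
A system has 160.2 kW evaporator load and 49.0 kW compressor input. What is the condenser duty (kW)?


Q_cond = Q_evap + W
Q_cond = 160.2 + 49.0
Q_cond = 209.2 kW

209.2


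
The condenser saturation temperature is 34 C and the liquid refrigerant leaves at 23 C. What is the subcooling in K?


Subcooling = T_cond - T_liquid
Subcooling = 34 - 23
Subcooling = 11 K

11


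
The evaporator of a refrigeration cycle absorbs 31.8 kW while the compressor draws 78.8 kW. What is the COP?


COP = Q_evap / W
COP = 31.8 / 78.8
COP = 0.404

0.404


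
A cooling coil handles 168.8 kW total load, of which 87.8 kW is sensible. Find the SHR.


SHR = Q_sensible / Q_total
SHR = 87.8 / 168.8
SHR = 0.52

0.52


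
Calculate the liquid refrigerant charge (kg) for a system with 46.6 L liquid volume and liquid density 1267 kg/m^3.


Charge = V * rho / 1000
Charge = 46.6 * 1267 / 1000
Charge = 59.04 kg

59.04


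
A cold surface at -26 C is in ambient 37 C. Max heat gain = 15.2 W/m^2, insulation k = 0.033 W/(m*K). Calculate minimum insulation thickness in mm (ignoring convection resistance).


dT = 37 - (-26) = 63 K
thickness = k * dT / q_max * 1000
thickness = 0.033 * 63 / 15.2 * 1000
thickness = 136.8 mm

136.8


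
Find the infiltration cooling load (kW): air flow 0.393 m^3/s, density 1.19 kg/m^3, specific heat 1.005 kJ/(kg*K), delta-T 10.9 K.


Q = V_dot * rho * cp * dT
Q = 0.393 * 1.19 * 1.005 * 10.9
Q = 5.123 kW

5.123


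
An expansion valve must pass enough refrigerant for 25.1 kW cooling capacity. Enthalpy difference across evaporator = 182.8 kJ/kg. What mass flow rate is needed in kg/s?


m_dot = Q / dh
m_dot = 25.1 / 182.8
m_dot = 0.1373 kg/s

0.1373


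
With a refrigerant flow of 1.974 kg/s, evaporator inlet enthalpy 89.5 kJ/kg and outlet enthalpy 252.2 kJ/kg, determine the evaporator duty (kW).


dh = 252.2 - 89.5 = 162.7 kJ/kg
Q_evap = m_dot * dh = 1.974 * 162.7
Q_evap = 321.17 kW

321.17


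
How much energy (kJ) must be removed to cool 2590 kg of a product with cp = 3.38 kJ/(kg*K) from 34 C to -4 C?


dT = 34 - (-4) = 38 K
Q = m * cp * dT = 2590 * 3.38 * 38
Q = 332660 kJ

332660


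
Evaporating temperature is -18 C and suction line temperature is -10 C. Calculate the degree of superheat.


Superheat = T_suction - T_evap
Superheat = -10 - (-18)
Superheat = 8 K

8


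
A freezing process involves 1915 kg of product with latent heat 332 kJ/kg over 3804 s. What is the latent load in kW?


Q_lat = m * h_fg / t
Q_lat = 1915 * 332 / 3804
Q_lat = 167.13 kW

167.13


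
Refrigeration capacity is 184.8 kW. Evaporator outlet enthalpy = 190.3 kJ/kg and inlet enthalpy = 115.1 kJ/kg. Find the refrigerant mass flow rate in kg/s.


dh = 190.3 - 115.1 = 75.2 kJ/kg
m_dot = Q / dh = 184.8 / 75.2 = 2.4574 kg/s

2.4574


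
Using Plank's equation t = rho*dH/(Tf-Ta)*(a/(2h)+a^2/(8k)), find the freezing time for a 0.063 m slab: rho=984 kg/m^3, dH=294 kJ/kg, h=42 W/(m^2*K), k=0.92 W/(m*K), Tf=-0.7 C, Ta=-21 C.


dT = -0.7 - (-21) = 20.3 K
term1 = a/(2h) = 0.063/(2*42) = 0.00075
term2 = a^2/(8k) = 0.063^2/(8*0.92) = 0.0005392663043
t = rho*dH*1000/dT * (term1 + term2)
t = 984*294*1000/20.3 * (0.00075 + 0.0005392663043)
t = 18373 s

18373


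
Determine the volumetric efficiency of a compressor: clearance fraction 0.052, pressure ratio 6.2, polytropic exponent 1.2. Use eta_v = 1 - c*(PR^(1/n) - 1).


PR^(1/n) = 6.2^(1/1.2) = 4.57431858
eta_v = 1 - 0.052 * (4.57431858 - 1)
eta_v = 0.8141

0.8141


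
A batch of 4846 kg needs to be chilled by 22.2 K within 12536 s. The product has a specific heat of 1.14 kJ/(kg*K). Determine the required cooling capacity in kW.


Q = m * cp * dT / t
Q = 4846 * 1.14 * 22.2 / 12536
Q = 9.783 kW

9.783


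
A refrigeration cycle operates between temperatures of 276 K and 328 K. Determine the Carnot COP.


dT = 328 - 276 = 52 K
COP_carnot = T_cold / dT = 276 / 52
COP_carnot = 5.308

5.308


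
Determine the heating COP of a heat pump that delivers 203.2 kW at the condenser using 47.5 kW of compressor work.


COP_hp = Q_cond / W
COP_hp = 203.2 / 47.5
COP_hp = 4.278

4.278


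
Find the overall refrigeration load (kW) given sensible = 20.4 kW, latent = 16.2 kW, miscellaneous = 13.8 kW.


Q_total = Q_s + Q_l + Q_misc
Q_total = 20.4 + 16.2 + 13.8
Q_total = 50.4 kW

50.4


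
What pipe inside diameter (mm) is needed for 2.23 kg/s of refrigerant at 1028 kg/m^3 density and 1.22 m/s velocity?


A = m_dot / (rho * v) = 2.23 / (1028 * 1.22) = 0.001778082541 m^2
d = sqrt(4*A/pi) * 1000
d = 47.6 mm

47.6


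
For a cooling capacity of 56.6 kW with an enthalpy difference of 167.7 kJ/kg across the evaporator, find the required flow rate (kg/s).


m_dot = Q / dh
m_dot = 56.6 / 167.7
m_dot = 0.3375 kg/s

0.3375


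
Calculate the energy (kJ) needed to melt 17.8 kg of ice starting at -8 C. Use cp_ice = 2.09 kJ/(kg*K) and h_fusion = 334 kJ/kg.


Sensible heat = cp * dT = 2.09 * 8 = 16.72 kJ/kg
Total per kg = 16.72 + 334 = 350.72 kJ/kg
Q = m * total = 17.8 * 350.72
Q = 6242.8 kJ

6242.8


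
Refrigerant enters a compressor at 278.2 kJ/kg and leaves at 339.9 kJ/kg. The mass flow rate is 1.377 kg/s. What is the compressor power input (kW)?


dh = 339.9 - 278.2 = 61.7 kJ/kg
W = m_dot * dh = 1.377 * 61.7 = 84.96 kW

84.96


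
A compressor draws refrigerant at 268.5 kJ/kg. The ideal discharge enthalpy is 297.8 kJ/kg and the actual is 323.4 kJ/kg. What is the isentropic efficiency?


dh_ideal = 297.8 - 268.5 = 29.3 kJ/kg
dh_actual = 323.4 - 268.5 = 54.9 kJ/kg
eta_s = dh_ideal / dh_actual = 29.3 / 54.9
eta_s = 0.5337

0.5337


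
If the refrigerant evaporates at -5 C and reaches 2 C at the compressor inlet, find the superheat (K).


Superheat = T_suction - T_evap
Superheat = 2 - (-5)
Superheat = 7 K

7


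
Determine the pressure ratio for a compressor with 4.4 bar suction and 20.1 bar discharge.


PR = P_high / P_low
PR = 20.1 / 4.4
PR = 4.568

4.568


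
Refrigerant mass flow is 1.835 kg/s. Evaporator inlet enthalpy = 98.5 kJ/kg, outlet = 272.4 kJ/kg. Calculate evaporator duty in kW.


dh = 272.4 - 98.5 = 173.9 kJ/kg
Q_evap = m_dot * dh = 1.835 * 173.9
Q_evap = 319.11 kW

319.11


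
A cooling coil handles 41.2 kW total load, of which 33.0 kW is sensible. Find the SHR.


SHR = Q_sensible / Q_total
SHR = 33.0 / 41.2
SHR = 0.801

0.801


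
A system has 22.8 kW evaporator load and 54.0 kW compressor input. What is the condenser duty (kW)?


Q_cond = Q_evap + W
Q_cond = 22.8 + 54.0
Q_cond = 76.8 kW

76.8


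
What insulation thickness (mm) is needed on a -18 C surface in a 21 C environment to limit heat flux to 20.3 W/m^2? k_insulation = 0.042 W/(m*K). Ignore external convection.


dT = 21 - (-18) = 39 K
thickness = k * dT / q_max * 1000
thickness = 0.042 * 39 / 20.3 * 1000
thickness = 80.7 mm

80.7


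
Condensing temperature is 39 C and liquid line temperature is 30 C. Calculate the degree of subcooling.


Subcooling = T_cond - T_liquid
Subcooling = 39 - 30
Subcooling = 9 K

9


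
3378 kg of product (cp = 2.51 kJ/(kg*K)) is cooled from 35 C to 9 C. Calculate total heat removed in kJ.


dT = 35 - (9) = 26 K
Q = m * cp * dT = 3378 * 2.51 * 26
Q = 220448 kJ

220448


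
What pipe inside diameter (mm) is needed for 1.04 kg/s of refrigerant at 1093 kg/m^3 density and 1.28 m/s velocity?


A = m_dot / (rho * v) = 1.04 / (1093 * 1.28) = 0.0007433668801 m^2
d = sqrt(4*A/pi) * 1000
d = 30.8 mm

30.8


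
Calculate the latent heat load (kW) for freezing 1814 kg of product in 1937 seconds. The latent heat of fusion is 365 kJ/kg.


Q_lat = m * h_fg / t
Q_lat = 1814 * 365 / 1937
Q_lat = 341.82 kW

341.82


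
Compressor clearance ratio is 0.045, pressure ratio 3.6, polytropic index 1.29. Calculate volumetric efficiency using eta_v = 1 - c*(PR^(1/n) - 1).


PR^(1/n) = 3.6^(1/1.29) = 2.69924465
eta_v = 1 - 0.045 * (2.69924465 - 1)
eta_v = 0.9235

0.9235


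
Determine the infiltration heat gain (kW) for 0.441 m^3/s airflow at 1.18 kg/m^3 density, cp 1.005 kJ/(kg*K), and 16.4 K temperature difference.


Q = V_dot * rho * cp * dT
Q = 0.441 * 1.18 * 1.005 * 16.4
Q = 8.577 kW

8.577


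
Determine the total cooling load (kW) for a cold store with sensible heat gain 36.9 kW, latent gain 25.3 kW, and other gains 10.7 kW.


Q_total = Q_s + Q_l + Q_misc
Q_total = 36.9 + 25.3 + 10.7
Q_total = 72.9 kW

72.9


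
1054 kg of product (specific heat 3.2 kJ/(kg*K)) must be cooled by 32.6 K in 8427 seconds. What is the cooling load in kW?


Q = m * cp * dT / t
Q = 1054 * 3.2 * 32.6 / 8427
Q = 13.048 kW

13.048


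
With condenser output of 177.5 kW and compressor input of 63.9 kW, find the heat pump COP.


COP_hp = Q_cond / W
COP_hp = 177.5 / 63.9
COP_hp = 2.778

2.778


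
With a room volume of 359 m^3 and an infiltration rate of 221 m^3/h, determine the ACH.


ACH = flow / volume
ACH = 221 / 359
ACH = 0.616

0.616


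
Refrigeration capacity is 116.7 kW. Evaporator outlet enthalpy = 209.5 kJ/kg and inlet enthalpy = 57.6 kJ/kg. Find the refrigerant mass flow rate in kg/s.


dh = 209.5 - 57.6 = 151.9 kJ/kg
m_dot = Q / dh = 116.7 / 151.9 = 0.7683 kg/s

0.7683


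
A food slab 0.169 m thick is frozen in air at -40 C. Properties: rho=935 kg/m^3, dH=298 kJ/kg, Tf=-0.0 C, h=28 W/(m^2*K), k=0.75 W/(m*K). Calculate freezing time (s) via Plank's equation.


dT = -0.0 - (-40) = 40.0 K
term1 = a/(2h) = 0.169/(2*28) = 0.003017857143
term2 = a^2/(8k) = 0.169^2/(8*0.75) = 0.004760166667
t = rho*dH*1000/dT * (term1 + term2)
t = 935*298*1000/40.0 * (0.003017857143 + 0.004760166667)
t = 54180 s

54180


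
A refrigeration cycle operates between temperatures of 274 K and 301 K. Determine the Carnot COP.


dT = 301 - 274 = 27 K
COP_carnot = T_cold / dT = 274 / 27
COP_carnot = 10.148

10.148


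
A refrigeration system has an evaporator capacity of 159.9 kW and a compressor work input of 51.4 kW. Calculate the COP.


COP = Q_evap / W
COP = 159.9 / 51.4
COP = 3.111

3.111


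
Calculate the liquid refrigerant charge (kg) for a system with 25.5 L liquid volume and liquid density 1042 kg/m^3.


Charge = V * rho / 1000
Charge = 25.5 * 1042 / 1000
Charge = 26.57 kg

26.57


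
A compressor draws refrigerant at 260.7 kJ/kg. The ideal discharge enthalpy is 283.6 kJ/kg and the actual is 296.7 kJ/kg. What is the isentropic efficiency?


dh_ideal = 283.6 - 260.7 = 22.9 kJ/kg
dh_actual = 296.7 - 260.7 = 36.0 kJ/kg
eta_s = dh_ideal / dh_actual = 22.9 / 36.0
eta_s = 0.6361

0.6361


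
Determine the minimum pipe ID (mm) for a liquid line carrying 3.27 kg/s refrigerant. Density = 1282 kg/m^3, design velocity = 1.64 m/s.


A = m_dot / (rho * v) = 3.27 / (1282 * 1.64) = 0.001555306115 m^2
d = sqrt(4*A/pi) * 1000
d = 44.5 mm

44.5


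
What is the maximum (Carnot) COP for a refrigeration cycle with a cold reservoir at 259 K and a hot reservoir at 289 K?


dT = 289 - 259 = 30 K
COP_carnot = T_cold / dT = 259 / 30
COP_carnot = 8.633

8.633


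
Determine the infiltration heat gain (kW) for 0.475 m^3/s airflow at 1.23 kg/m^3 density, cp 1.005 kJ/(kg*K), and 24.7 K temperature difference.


Q = V_dot * rho * cp * dT
Q = 0.475 * 1.23 * 1.005 * 24.7
Q = 14.503 kW

14.503


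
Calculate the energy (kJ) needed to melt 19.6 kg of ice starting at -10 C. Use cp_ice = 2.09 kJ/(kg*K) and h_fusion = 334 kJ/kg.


Sensible heat = cp * dT = 2.09 * 10 = 20.9 kJ/kg
Total per kg = 20.9 + 334 = 354.9 kJ/kg
Q = m * total = 19.6 * 354.9
Q = 6956.0 kJ

6956.0


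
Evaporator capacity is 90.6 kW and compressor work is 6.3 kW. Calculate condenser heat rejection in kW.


Q_cond = Q_evap + W
Q_cond = 90.6 + 6.3
Q_cond = 96.9 kW

96.9


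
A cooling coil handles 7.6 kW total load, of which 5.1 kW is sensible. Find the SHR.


SHR = Q_sensible / Q_total
SHR = 5.1 / 7.6
SHR = 0.671

0.671


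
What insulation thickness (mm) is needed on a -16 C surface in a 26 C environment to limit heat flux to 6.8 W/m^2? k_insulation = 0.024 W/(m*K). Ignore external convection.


dT = 26 - (-16) = 42 K
thickness = k * dT / q_max * 1000
thickness = 0.024 * 42 / 6.8 * 1000
thickness = 148.2 mm

148.2


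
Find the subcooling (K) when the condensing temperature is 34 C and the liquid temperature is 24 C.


Subcooling = T_cond - T_liquid
Subcooling = 34 - 24
Subcooling = 10 K

10


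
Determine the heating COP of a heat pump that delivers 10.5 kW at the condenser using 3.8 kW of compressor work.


COP_hp = Q_cond / W
COP_hp = 10.5 / 3.8
COP_hp = 2.763

2.763


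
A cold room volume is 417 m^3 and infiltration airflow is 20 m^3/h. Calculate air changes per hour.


ACH = flow / volume
ACH = 20 / 417
ACH = 0.048

0.048


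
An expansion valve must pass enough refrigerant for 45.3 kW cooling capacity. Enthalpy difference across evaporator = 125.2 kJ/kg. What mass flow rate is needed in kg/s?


m_dot = Q / dh
m_dot = 45.3 / 125.2
m_dot = 0.3618 kg/s

0.3618


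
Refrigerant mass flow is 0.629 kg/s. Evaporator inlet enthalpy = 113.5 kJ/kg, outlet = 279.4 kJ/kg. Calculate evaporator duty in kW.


dh = 279.4 - 113.5 = 165.9 kJ/kg
Q_evap = m_dot * dh = 0.629 * 165.9
Q_evap = 104.35 kW

104.35


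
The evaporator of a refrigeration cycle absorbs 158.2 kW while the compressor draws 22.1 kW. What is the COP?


COP = Q_evap / W
COP = 158.2 / 22.1
COP = 7.158

7.158


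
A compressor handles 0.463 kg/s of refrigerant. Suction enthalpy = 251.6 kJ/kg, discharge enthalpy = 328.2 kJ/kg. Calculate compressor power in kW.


dh = 328.2 - 251.6 = 76.6 kJ/kg
W = m_dot * dh = 0.463 * 76.6 = 35.47 kW

35.47


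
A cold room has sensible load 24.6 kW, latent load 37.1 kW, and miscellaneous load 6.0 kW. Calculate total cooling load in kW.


Q_total = Q_s + Q_l + Q_misc
Q_total = 24.6 + 37.1 + 6.0
Q_total = 67.7 kW

67.7


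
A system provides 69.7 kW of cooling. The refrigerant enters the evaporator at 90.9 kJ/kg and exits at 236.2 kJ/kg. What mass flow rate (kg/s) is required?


dh = 236.2 - 90.9 = 145.3 kJ/kg
m_dot = Q / dh = 69.7 / 145.3 = 0.4797 kg/s

0.4797


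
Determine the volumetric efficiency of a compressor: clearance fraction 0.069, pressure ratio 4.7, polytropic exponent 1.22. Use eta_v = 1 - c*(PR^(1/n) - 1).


PR^(1/n) = 4.7^(1/1.22) = 3.55549346
eta_v = 1 - 0.069 * (3.55549346 - 1)
eta_v = 0.8237

0.8237


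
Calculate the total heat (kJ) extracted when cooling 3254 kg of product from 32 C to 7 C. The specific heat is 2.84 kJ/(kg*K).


dT = 32 - (7) = 25 K
Q = m * cp * dT = 3254 * 2.84 * 25
Q = 231034 kJ

231034


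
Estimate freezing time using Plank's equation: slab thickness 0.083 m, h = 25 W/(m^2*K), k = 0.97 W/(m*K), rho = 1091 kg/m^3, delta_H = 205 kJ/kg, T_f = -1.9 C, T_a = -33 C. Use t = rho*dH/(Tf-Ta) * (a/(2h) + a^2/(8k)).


dT = -1.9 - (-33) = 31.1 K
term1 = a/(2h) = 0.083/(2*25) = 0.00166
term2 = a^2/(8k) = 0.083^2/(8*0.97) = 0.000887757732
t = rho*dH*1000/dT * (term1 + term2)
t = 1091*205*1000/31.1 * (0.00166 + 0.000887757732)
t = 18322 s

18322


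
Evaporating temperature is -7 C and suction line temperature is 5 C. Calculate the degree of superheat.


Superheat = T_suction - T_evap
Superheat = 5 - (-7)
Superheat = 12 K

12


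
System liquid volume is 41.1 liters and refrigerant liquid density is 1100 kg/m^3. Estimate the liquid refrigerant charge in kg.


Charge = V * rho / 1000
Charge = 41.1 * 1100 / 1000
Charge = 45.21 kg

45.21


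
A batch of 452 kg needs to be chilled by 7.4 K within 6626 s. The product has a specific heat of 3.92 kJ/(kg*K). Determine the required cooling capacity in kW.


Q = m * cp * dT / t
Q = 452 * 3.92 * 7.4 / 6626
Q = 1.979 kW

1.979


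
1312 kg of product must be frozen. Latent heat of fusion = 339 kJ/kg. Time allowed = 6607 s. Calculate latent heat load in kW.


Q_lat = m * h_fg / t
Q_lat = 1312 * 339 / 6607
Q_lat = 67.32 kW

67.32


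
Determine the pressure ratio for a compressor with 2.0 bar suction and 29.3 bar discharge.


PR = P_high / P_low
PR = 29.3 / 2.0
PR = 14.65

14.65


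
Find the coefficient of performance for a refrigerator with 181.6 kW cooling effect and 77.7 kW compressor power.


COP = Q_evap / W
COP = 181.6 / 77.7
COP = 2.337

2.337


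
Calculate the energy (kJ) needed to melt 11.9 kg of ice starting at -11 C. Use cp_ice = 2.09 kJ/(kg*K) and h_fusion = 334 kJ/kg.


Sensible heat = cp * dT = 2.09 * 11 = 22.99 kJ/kg
Total per kg = 22.99 + 334 = 356.99 kJ/kg
Q = m * total = 11.9 * 356.99
Q = 4248.2 kJ

4248.2


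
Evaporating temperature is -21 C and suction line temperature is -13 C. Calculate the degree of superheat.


Superheat = T_suction - T_evap
Superheat = -13 - (-21)
Superheat = 8 K

8


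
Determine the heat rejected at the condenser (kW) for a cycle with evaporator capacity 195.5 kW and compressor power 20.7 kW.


Q_cond = Q_evap + W
Q_cond = 195.5 + 20.7
Q_cond = 216.2 kW

216.2


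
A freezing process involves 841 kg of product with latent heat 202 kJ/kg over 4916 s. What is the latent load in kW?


Q_lat = m * h_fg / t
Q_lat = 841 * 202 / 4916
Q_lat = 34.56 kW

34.56


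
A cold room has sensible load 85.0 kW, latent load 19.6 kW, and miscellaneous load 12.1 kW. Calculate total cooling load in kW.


Q_total = Q_s + Q_l + Q_misc
Q_total = 85.0 + 19.6 + 12.1
Q_total = 116.7 kW

116.7


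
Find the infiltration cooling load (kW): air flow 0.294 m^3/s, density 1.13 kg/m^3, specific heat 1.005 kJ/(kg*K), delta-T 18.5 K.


Q = V_dot * rho * cp * dT
Q = 0.294 * 1.13 * 1.005 * 18.5
Q = 6.177 kW

6.177


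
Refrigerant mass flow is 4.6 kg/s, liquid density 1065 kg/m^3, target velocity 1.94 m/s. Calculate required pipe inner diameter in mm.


A = m_dot / (rho * v) = 4.6 / (1065 * 1.94) = 0.002226416921 m^2
d = sqrt(4*A/pi) * 1000
d = 53.2 mm

53.2


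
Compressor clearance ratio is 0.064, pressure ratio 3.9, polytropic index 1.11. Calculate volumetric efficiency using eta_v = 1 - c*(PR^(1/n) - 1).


PR^(1/n) = 3.9^(1/1.11) = 3.40792977
eta_v = 1 - 0.064 * (3.40792977 - 1)
eta_v = 0.8459

0.8459


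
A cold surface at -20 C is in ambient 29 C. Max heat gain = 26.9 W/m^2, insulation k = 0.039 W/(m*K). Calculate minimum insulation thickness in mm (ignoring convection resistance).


dT = 29 - (-20) = 49 K
thickness = k * dT / q_max * 1000
thickness = 0.039 * 49 / 26.9 * 1000
thickness = 71.0 mm

71.0


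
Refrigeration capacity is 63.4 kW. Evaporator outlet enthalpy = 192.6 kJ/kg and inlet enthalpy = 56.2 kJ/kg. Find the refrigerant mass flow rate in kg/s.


dh = 192.6 - 56.2 = 136.4 kJ/kg
m_dot = Q / dh = 63.4 / 136.4 = 0.4648 kg/s

0.4648


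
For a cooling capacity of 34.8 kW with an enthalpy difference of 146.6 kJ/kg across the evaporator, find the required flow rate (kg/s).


m_dot = Q / dh
m_dot = 34.8 / 146.6
m_dot = 0.2374 kg/s

0.2374


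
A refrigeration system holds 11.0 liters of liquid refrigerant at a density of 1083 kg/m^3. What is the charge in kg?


Charge = V * rho / 1000
Charge = 11.0 * 1083 / 1000
Charge = 11.91 kg

11.91


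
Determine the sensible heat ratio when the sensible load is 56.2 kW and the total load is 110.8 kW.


SHR = Q_sensible / Q_total
SHR = 56.2 / 110.8
SHR = 0.507

0.507


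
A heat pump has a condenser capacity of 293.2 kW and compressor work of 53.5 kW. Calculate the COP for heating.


COP_hp = Q_cond / W
COP_hp = 293.2 / 53.5
COP_hp = 5.48

5.48


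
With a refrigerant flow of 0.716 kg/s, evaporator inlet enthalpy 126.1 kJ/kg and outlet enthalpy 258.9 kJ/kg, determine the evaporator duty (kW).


dh = 258.9 - 126.1 = 132.8 kJ/kg
Q_evap = m_dot * dh = 0.716 * 132.8
Q_evap = 95.08 kW

95.08


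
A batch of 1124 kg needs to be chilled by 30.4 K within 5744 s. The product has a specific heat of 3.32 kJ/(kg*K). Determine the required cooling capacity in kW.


Q = m * cp * dT / t
Q = 1124 * 3.32 * 30.4 / 5744
Q = 19.75 kW

19.75


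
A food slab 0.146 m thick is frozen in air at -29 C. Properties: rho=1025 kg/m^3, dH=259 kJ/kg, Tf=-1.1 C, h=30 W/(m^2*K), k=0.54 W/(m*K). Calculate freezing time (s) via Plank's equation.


dT = -1.1 - (-29) = 27.9 K
term1 = a/(2h) = 0.146/(2*30) = 0.002433333333
term2 = a^2/(8k) = 0.146^2/(8*0.54) = 0.004934259259
t = rho*dH*1000/dT * (term1 + term2)
t = 1025*259*1000/27.9 * (0.002433333333 + 0.004934259259)
t = 70104 s

70104


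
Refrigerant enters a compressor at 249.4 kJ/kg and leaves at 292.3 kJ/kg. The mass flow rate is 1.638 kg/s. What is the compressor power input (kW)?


dh = 292.3 - 249.4 = 42.9 kJ/kg
W = m_dot * dh = 1.638 * 42.9 = 70.27 kW

70.27


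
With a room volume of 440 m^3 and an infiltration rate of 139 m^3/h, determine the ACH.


ACH = flow / volume
ACH = 139 / 440
ACH = 0.316

0.316


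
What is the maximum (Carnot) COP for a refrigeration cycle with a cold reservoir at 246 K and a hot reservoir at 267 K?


dT = 267 - 246 = 21 K
COP_carnot = T_cold / dT = 246 / 21
COP_carnot = 11.714

11.714


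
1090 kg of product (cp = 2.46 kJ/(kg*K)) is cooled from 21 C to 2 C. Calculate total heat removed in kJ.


dT = 21 - (2) = 19 K
Q = m * cp * dT = 1090 * 2.46 * 19
Q = 50947 kJ

50947


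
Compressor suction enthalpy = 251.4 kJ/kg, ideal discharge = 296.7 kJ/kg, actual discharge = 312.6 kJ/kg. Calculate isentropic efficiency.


dh_ideal = 296.7 - 251.4 = 45.3 kJ/kg
dh_actual = 312.6 - 251.4 = 61.2 kJ/kg
eta_s = dh_ideal / dh_actual = 45.3 / 61.2
eta_s = 0.7402

0.7402


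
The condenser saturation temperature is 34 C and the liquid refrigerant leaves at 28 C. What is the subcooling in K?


Subcooling = T_cond - T_liquid
Subcooling = 34 - 28
Subcooling = 6 K

6


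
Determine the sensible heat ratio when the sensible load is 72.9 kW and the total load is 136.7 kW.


SHR = Q_sensible / Q_total
SHR = 72.9 / 136.7
SHR = 0.533

0.533


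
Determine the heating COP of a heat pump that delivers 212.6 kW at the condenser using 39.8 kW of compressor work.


COP_hp = Q_cond / W
COP_hp = 212.6 / 39.8
COP_hp = 5.342

5.342


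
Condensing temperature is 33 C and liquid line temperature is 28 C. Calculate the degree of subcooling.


Subcooling = T_cond - T_liquid
Subcooling = 33 - 28
Subcooling = 5 K

5


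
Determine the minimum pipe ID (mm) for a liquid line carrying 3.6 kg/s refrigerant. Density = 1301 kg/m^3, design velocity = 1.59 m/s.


A = m_dot / (rho * v) = 3.6 / (1301 * 1.59) = 0.001740315867 m^2
d = sqrt(4*A/pi) * 1000
d = 47.1 mm

47.1


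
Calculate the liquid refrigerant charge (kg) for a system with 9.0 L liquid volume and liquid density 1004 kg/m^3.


Charge = V * rho / 1000
Charge = 9.0 * 1004 / 1000
Charge = 9.04 kg

9.04


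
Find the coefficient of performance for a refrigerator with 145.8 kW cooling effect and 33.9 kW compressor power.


COP = Q_evap / W
COP = 145.8 / 33.9
COP = 4.301

4.301


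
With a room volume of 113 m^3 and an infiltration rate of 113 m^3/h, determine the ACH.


ACH = flow / volume
ACH = 113 / 113
ACH = 1.0

1.0


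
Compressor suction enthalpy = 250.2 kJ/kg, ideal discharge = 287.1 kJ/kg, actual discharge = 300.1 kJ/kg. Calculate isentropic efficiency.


dh_ideal = 287.1 - 250.2 = 36.9 kJ/kg
dh_actual = 300.1 - 250.2 = 49.9 kJ/kg
eta_s = dh_ideal / dh_actual = 36.9 / 49.9
eta_s = 0.7395

0.7395


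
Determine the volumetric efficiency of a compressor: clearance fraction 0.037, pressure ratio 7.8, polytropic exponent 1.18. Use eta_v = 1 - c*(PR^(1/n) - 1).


PR^(1/n) = 7.8^(1/1.18) = 5.70180519
eta_v = 1 - 0.037 * (5.70180519 - 1)
eta_v = 0.826

0.826


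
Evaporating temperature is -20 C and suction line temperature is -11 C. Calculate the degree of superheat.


Superheat = T_suction - T_evap
Superheat = -11 - (-20)
Superheat = 9 K

9


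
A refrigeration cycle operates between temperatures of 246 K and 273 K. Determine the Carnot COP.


dT = 273 - 246 = 27 K
COP_carnot = T_cold / dT = 246 / 27
COP_carnot = 9.111

9.111


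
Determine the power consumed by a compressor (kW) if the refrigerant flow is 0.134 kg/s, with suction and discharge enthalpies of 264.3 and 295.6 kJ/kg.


dh = 295.6 - 264.3 = 31.3 kJ/kg
W = m_dot * dh = 0.134 * 31.3 = 4.19 kW

4.19
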